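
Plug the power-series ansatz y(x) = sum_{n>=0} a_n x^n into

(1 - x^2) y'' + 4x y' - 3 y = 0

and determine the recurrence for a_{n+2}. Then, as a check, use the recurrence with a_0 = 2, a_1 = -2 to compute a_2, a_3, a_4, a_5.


Substitute y = sum_n a_n x^n.
(1 - 1 x^2) y'' contributes (n+2)(n+1) a_{n+2} - n(n-1) a_n at x^n.
4 x y'(x) contributes 4 n a_n at x^n.
-3 y(x) contributes -3 a_n at x^n.
Matching x^n: (n+2)(n+1) a_{n+2} + (-n(n-1) + 4 n - 3) a_n = 0.
Thus a_{n+2} = (n(n-1) - 4 n + 3) / ((n+1)(n+2)) * a_n.

Check with a_0 = 2, a_1 = -2 (apply the recurrence for n = 0, 1, 2, 3): a_0 = 2, a_1 = -2, a_2 = 3, a_3 = 1/3, a_4 = -3/4, a_5 = -1/20.

a_(n+2) = (n(n-1) - 4 n + 3) / ((n+1)(n+2)) * a_n; check: a_0 = 2, a_1 = -2, a_2 = 3, a_3 = 1/3, a_4 = -3/4, a_5 = -1/20


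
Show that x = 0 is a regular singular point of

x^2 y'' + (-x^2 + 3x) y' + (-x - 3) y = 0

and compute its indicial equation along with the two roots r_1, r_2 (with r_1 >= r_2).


Divide by x^2 to reach normal form y'' + P_1(x) y' + P_2(x) y = 0 with P_1(x) = -1 + 3/x and P_2(x) = -1/x - 3/x^2.
x = 0 is a singular point because the y'-coefficient -1 + 3/x has a pole at x = 0 and the y-coefficient -1/x - 3/x^2 has a pole at x = 0.
It is a regular singular point because x P_1(x) = p(x) = 3 - x and x^2 P_2(x) = q(x) = -x - 3 are polynomials, hence analytic at x = 0.
p(0) = 3,  q(0) = -3.
Indicial equation: r(r-1) + p(0) r + q(0) = 0, i.e. r^2 + (p(0) - 1) r + q(0) = 0, i.e. r^2 + 2 r - 3 = 0.
Discriminant: (2)^2 - 4(-3) = 16, so r = (-2 ± 4)/2.
Solving: r_1 = 1, r_2 = -3.

indicial: r^2 + 2 r - 3 = 0; roots r_1 = 1, r_2 = -3


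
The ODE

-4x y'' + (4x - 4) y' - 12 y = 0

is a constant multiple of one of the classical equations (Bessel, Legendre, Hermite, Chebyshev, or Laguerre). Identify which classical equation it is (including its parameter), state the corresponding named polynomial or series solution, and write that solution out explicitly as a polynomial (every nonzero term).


All three coefficients share the factor -4; dividing through by -4 gives  x y'' + (1 - x) y' + 3 y = 0.
This matches the Laguerre equation x y'' + (1 - x) y' + n y = 0 with n = 3; the polynomial solution is L_3(x).
With y = sum_k a_k x^k, matching x^k gives (k+1)k a_{k+1} + (k+1) a_{k+1} - k a_k + n a_k = 0, i.e. (k+1)^2 a_{k+1} = (k - n) a_k = (k - 3) a_k. The right side vanishes at k = 3, so the series terminates at degree 3.
Standard normalization L_n(0) = 1 gives a_0 = 1. Work upward with a_{k+1} = (k - 3) a_k / (k+1)^2:
  a_1 = (0 - 3)(1) / 1^2 = -3/1 = -3
  a_2 = (1 - 3)(-3) / 2^2 = 6/4 = 3/2
  a_3 = (2 - 3)(3/2) / 3^2 = (-3/2)/9 = -1/6
Hence L_3(x) = -x^3/6 + 3 x^2/2 - 3 x + 1.

L_3(x); series = -x^3/6 + 3 x^2/2 - 3 x + 1


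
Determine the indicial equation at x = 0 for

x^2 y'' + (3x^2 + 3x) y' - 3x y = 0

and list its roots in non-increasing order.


Divide by x^2 to reach normal form y'' + P_1(x) y' + P_2(x) y = 0 with P_1(x) = 3 + 3/x and P_2(x) = -3/x.
x = 0 is a singular point because the y'-coefficient 3 + 3/x has a pole at x = 0 and the y-coefficient -3/x has a pole at x = 0.
It is a regular singular point because x P_1(x) = p(x) = 3x + 3 and x^2 P_2(x) = q(x) = -3x are polynomials, hence analytic at x = 0.
p(0) = 3,  q(0) = 0.
Indicial equation: r(r-1) + p(0) r + q(0) = 0, i.e. r^2 + (p(0) - 1) r + q(0) = 0, i.e. r^2 + 2 r = 0.
Discriminant: (2)^2 - 4(0) = 4, so r = (-2 ± 2)/2.
Solving: r_1 = 0, r_2 = -2.

indicial: r^2 + 2 r = 0; roots r_1 = 0, r_2 = -2


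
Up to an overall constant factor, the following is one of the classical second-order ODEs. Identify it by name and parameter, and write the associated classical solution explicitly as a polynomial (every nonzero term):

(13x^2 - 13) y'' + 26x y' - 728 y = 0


All three coefficients share the factor -13; dividing through by -13 gives  (1 - x^2) y'' - 2x y' + 56 y = 0.
This matches the Legendre equation (1 - x^2) y'' - 2x y' + n(n+1) y = 0 (note the -2x y' term) with n(n+1) = 56, so n = 7; the polynomial solution is P_7(x).
With y = sum_k a_k x^k, matching x^k gives (k+2)(k+1) a_{k+2} = [k(k+1) - n(n+1)] a_k = (k - 7)(k + 8) a_k. The right side vanishes at k = 7, so the series with the parity of 7 terminates at degree 7.
Standard normalization (P_n(1) = 1): leading coefficient (2n)!/(2^n (n!)^2) = 87178291200/(128*25401600) = 429/16, so a_7 = 429/16. Work downward with a_k = (k+1)(k+2) a_{k+2} / ((k - 7)(k + 8)):
  a_5 = (6)(7)(429/16) / ((5 - 7)(5 + 8)) = (9009/8)/(-26) = -693/16
  a_3 = (4)(5)(-693/16) / ((3 - 7)(3 + 8)) = (-3465/4)/(-44) = 315/16
  a_1 = (2)(3)(315/16) / ((1 - 7)(1 + 8)) = (945/8)/(-54) = -35/16
Hence P_7(x) = 429 x^7/16 - 693 x^5/16 + 315 x^3/16 - 35 x/16.

P_7(x); series = 429 x^7/16 - 693 x^5/16 + 315 x^3/16 - 35 x/16


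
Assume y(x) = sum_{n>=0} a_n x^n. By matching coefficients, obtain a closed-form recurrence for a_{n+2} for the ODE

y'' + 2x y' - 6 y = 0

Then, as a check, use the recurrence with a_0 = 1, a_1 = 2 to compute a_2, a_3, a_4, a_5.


Substitute y = sum_n a_n x^n.
y''(x) has coefficient (n+2)(n+1) a_{n+2} at x^n;
2 x y'(x) has coefficient 2 n a_n at x^n (shift);
-6 y(x) has coefficient -6 a_n at x^n.
Matching x^n: (n+2)(n+1) a_{n+2} + (2n - 6) a_n = 0.
Thus a_{n+2} = (-2n + 6) / ((n+1)(n+2)) * a_n.

Check with a_0 = 1, a_1 = 2 (apply the recurrence for n = 0, 1, 2, 3): a_0 = 1, a_1 = 2, a_2 = 3, a_3 = 4/3, a_4 = 1/2, a_5 = 0.

a_(n+2) = (-2n + 6) / ((n+1)(n+2)) * a_n; check: a_0 = 1, a_1 = 2, a_2 = 3, a_3 = 4/3, a_4 = 1/2, a_5 = 0


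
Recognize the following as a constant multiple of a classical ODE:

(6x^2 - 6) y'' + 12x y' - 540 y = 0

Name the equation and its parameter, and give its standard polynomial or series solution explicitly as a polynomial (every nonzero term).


All three coefficients share the factor -6; dividing through by -6 gives  (1 - x^2) y'' - 2x y' + 90 y = 0.
This matches the Legendre equation (1 - x^2) y'' - 2x y' + n(n+1) y = 0 (note the -2x y' term) with n(n+1) = 90, so n = 9; the polynomial solution is P_9(x).
With y = sum_k a_k x^k, matching x^k gives (k+2)(k+1) a_{k+2} = [k(k+1) - n(n+1)] a_k = (k - 9)(k + 10) a_k. The right side vanishes at k = 9, so the series with the parity of 9 terminates at degree 9.
Standard normalization (P_n(1) = 1): leading coefficient (2n)!/(2^n (n!)^2) = 6402373705728000/(512*131681894400) = 12155/128, so a_9 = 12155/128. Work downward with a_k = (k+1)(k+2) a_{k+2} / ((k - 9)(k + 10)):
  a_7 = (8)(9)(12155/128) / ((7 - 9)(7 + 10)) = (109395/16)/(-34) = -6435/32
  a_5 = (6)(7)(-6435/32) / ((5 - 9)(5 + 10)) = (-135135/16)/(-60) = 9009/64
  a_3 = (4)(5)(9009/64) / ((3 - 9)(3 + 10)) = (45045/16)/(-78) = -1155/32
  a_1 = (2)(3)(-1155/32) / ((1 - 9)(1 + 10)) = (-3465/16)/(-88) = 315/128
Hence P_9(x) = 12155 x^9/128 - 6435 x^7/32 + 9009 x^5/64 - 1155 x^3/32 + 315 x/128.

P_9(x); series = 12155 x^9/128 - 6435 x^7/32 + 9009 x^5/64 - 1155 x^3/32 + 315 x/128


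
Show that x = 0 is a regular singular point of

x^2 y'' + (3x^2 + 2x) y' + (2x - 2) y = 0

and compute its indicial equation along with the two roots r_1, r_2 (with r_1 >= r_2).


Divide by x^2 to reach normal form y'' + P_1(x) y' + P_2(x) y = 0 with P_1(x) = 3 + 2/x and P_2(x) = 2/x - 2/x^2.
x = 0 is a singular point because the y'-coefficient 3 + 2/x has a pole at x = 0 and the y-coefficient 2/x - 2/x^2 has a pole at x = 0.
It is a regular singular point because x P_1(x) = p(x) = 3x + 2 and x^2 P_2(x) = q(x) = 2x - 2 are polynomials, hence analytic at x = 0.
p(0) = 2,  q(0) = -2.
Indicial equation: r(r-1) + p(0) r + q(0) = 0, i.e. r^2 + (p(0) - 1) r + q(0) = 0, i.e. r^2 + 1 r - 2 = 0.
Discriminant: (1)^2 - 4(-2) = 9, so r = (-1 ± 3)/2.
Solving: r_1 = 1, r_2 = -2.

indicial: r^2 + 1 r - 2 = 0; roots r_1 = 1, r_2 = -2


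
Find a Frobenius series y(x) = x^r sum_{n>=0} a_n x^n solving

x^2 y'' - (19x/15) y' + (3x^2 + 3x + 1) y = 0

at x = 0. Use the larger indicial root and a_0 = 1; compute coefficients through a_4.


Write in Frobenius form y'' + (p(x)/x) y' + (q(x)/x^2) y = 0:
  p(x) = -19/15,  q(x) = 3x^2 + 3x + 1.
Indicial equation: r(r-1) + (-19/15) r + (1) = 0 -> roots r_1 = 5/3, r_2 = 3/5.
Take r = r_1 = 5/3. Let y(x) = x^r sum_{n>=0} a_n x^n with a_0 = 1.
Substitute y = x^r sum a_n x^n and match x^{r+n}. The recurrence is
  D(n) a_n + 3 a_{n-1} + 3 a_{n-2} = 0,  where D(n) = (r+n)(r+n-1) + (-19/15)(r+n) + (1).
  a_n = [-3 a_{n-1} - 3 a_{n-2}] / D(n).
Since the indicial polynomial factors as (r - r_1)(r - r_2), D(n) = (r_1 + n - r_1)(r_1 + n - r_2) = n(n + 16/15).
Evaluating step by step (a_0 = 1):
  n = 1: D(1) = 1(1 + 16/15) = 31/15; numerator = -3(1) = -3; a_1 = (-3)/(31/15) = -45/31
  n = 2: D(2) = 2(2 + 16/15) = 92/15; numerator = -3(-45/31) - 3(1) = 42/31; a_2 = (42/31)/(92/15) = 315/1426
  n = 3: D(3) = 3(3 + 16/15) = 61/5; numerator = -3(315/1426) - 3(-45/31) = 5265/1426; a_3 = (5265/1426)/(61/5) = 26325/86986
  n = 4: D(4) = 4(4 + 16/15) = 304/15; numerator = -3(26325/86986) - 3(315/1426) = -2970/1891; a_4 = (-2970/1891)/(304/15) = -22275/287432

r = 5/3; a_0 = 1; a_1 = -45/31; a_2 = 315/1426; a_3 = 26325/86986; a_4 = -22275/287432


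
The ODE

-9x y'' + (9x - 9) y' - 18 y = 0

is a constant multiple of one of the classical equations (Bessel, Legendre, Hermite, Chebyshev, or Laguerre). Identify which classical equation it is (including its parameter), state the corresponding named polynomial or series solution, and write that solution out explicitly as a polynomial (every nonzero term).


All three coefficients share the factor -9; dividing through by -9 gives  x y'' + (1 - x) y' + 2 y = 0.
This matches the Laguerre equation x y'' + (1 - x) y' + n y = 0 with n = 2; the polynomial solution is L_2(x).
With y = sum_k a_k x^k, matching x^k gives (k+1)k a_{k+1} + (k+1) a_{k+1} - k a_k + n a_k = 0, i.e. (k+1)^2 a_{k+1} = (k - n) a_k = (k - 2) a_k. The right side vanishes at k = 2, so the series terminates at degree 2.
Standard normalization L_n(0) = 1 gives a_0 = 1. Work upward with a_{k+1} = (k - 2) a_k / (k+1)^2:
  a_1 = (0 - 2)(1) / 1^2 = -2/1 = -2
  a_2 = (1 - 2)(-2) / 2^2 = 2/4 = 1/2
Hence L_2(x) = x^2/2 - 2 x + 1.

L_2(x); series = x^2/2 - 2 x + 1


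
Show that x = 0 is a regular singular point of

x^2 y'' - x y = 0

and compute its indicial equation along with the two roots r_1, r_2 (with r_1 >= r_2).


Divide by x^2 to reach normal form y'' + P_1(x) y' + P_2(x) y = 0 with P_1(x) = 0 and P_2(x) = -1/x.
x = 0 is a singular point because the y-coefficient -1/x has a pole at x = 0.
It is a regular singular point because x P_1(x) = p(x) = 0 and x^2 P_2(x) = q(x) = -x are polynomials, hence analytic at x = 0.
p(0) = 0,  q(0) = 0.
Indicial equation: r(r-1) + p(0) r + q(0) = 0, i.e. r^2 + (p(0) - 1) r + q(0) = 0, i.e. r^2 - 1 r = 0.
Discriminant: (-1)^2 - 4(0) = 1, so r = (1 ± 1)/2.
Solving: r_1 = 1, r_2 = 0.

indicial: r^2 - 1 r = 0; roots r_1 = 1, r_2 = 0


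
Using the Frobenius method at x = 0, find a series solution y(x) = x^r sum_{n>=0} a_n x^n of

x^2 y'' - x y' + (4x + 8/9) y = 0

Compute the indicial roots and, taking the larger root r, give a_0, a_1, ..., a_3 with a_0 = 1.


Write in Frobenius form y'' + (p(x)/x) y' + (q(x)/x^2) y = 0:
  p(x) = -1,  q(x) = 4x + 8/9.
Indicial equation: r(r-1) + (-1) r + (8/9) = 0 -> roots r_1 = 4/3, r_2 = 2/3.
Take r = r_1 = 4/3. Let y(x) = x^r sum_{n>=0} a_n x^n with a_0 = 1.
Substitute y = x^r sum a_n x^n and match x^{r+n}. The recurrence is
  D(n) a_n + 4 a_{n-1} = 0,  where D(n) = (r+n)(r+n-1) + (-1)(r+n) + (8/9).
  a_n = -4 / D(n) * a_{n-1}.
Since the indicial polynomial factors as (r - r_1)(r - r_2), D(n) = (r_1 + n - r_1)(r_1 + n - r_2) = n(n + 2/3).
Evaluating step by step (a_0 = 1):
  n = 1: D(1) = 1(1 + 2/3) = 5/3; numerator = -4(1) = -4; a_1 = (-4)/(5/3) = -12/5
  n = 2: D(2) = 2(2 + 2/3) = 16/3; numerator = -4(-12/5) = 48/5; a_2 = (48/5)/(16/3) = 9/5
  n = 3: D(3) = 3(3 + 2/3) = 11; numerator = -4(9/5) = -36/5; a_3 = (-36/5)/(11) = -36/55

r = 4/3; a_0 = 1; a_1 = -12/5; a_2 = 9/5; a_3 = -36/55


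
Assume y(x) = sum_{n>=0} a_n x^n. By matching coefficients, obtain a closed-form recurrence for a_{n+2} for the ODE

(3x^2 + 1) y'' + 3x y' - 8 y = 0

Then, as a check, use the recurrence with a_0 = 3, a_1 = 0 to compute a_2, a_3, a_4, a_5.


Substitute y = sum_n a_n x^n.
(1 + 3 x^2) y'' contributes (n+2)(n+1) a_{n+2} + 3 n(n-1) a_n at x^n.
3 x y'(x) contributes 3 n a_n at x^n.
-8 y(x) contributes -8 a_n at x^n.
Matching x^n: (n+2)(n+1) a_{n+2} + (3 n(n-1) + 3 n - 8) a_n = 0.
Thus a_{n+2} = (-3 n(n-1) - 3 n + 8) / ((n+1)(n+2)) * a_n.

Check with a_0 = 3, a_1 = 0 (apply the recurrence for n = 0, 1, 2, 3): a_0 = 3, a_1 = 0, a_2 = 12, a_3 = 0, a_4 = -4, a_5 = 0.

a_(n+2) = (-3 n(n-1) - 3 n + 8) / ((n+1)(n+2)) * a_n; check: a_0 = 3, a_1 = 0, a_2 = 12, a_3 = 0, a_4 = -4, a_5 = 0


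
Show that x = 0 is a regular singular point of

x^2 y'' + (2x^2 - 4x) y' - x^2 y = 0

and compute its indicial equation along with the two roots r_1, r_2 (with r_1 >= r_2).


Divide by x^2 to reach normal form y'' + P_1(x) y' + P_2(x) y = 0 with P_1(x) = 2 - 4/x and P_2(x) = -1.
x = 0 is a singular point because the y'-coefficient 2 - 4/x has a pole at x = 0.
It is a regular singular point because x P_1(x) = p(x) = 2x - 4 and x^2 P_2(x) = q(x) = -x^2 are polynomials, hence analytic at x = 0.
p(0) = -4,  q(0) = 0.
Indicial equation: r(r-1) + p(0) r + q(0) = 0, i.e. r^2 + (p(0) - 1) r + q(0) = 0, i.e. r^2 - 5 r = 0.
Discriminant: (-5)^2 - 4(0) = 25, so r = (5 ± 5)/2.
Solving: r_1 = 5, r_2 = 0.

indicial: r^2 - 5 r = 0; roots r_1 = 5, r_2 = 0


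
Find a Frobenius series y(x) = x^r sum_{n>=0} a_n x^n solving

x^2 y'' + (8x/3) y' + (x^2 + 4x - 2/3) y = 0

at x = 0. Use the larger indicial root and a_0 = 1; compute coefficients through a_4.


Write in Frobenius form y'' + (p(x)/x) y' + (q(x)/x^2) y = 0:
  p(x) = 8/3,  q(x) = x^2 + 4x - 2/3.
Indicial equation: r(r-1) + (8/3) r + (-2/3) = 0 -> roots r_1 = 1/3, r_2 = -2.
Take r = r_1 = 1/3. Let y(x) = x^r sum_{n>=0} a_n x^n with a_0 = 1.
Substitute y = x^r sum a_n x^n and match x^{r+n}. The recurrence is
  D(n) a_n + 4 a_{n-1} + 1 a_{n-2} = 0,  where D(n) = (r+n)(r+n-1) + (8/3)(r+n) + (-2/3).
  a_n = [-4 a_{n-1} - 1 a_{n-2}] / D(n).
Since the indicial polynomial factors as (r - r_1)(r - r_2), D(n) = (r_1 + n - r_1)(r_1 + n - r_2) = n(n + 7/3).
Evaluating step by step (a_0 = 1):
  n = 1: D(1) = 1(1 + 7/3) = 10/3; numerator = -4(1) = -4; a_1 = (-4)/(10/3) = -6/5
  n = 2: D(2) = 2(2 + 7/3) = 26/3; numerator = -4(-6/5) - 1(1) = 19/5; a_2 = (19/5)/(26/3) = 57/130
  n = 3: D(3) = 3(3 + 7/3) = 16; numerator = -4(57/130) - 1(-6/5) = -36/65; a_3 = (-36/65)/(16) = -9/260
  n = 4: D(4) = 4(4 + 7/3) = 76/3; numerator = -4(-9/260) - 1(57/130) = -3/10; a_4 = (-3/10)/(76/3) = -9/760

r = 1/3; a_0 = 1; a_1 = -6/5; a_2 = 57/130; a_3 = -9/260; a_4 = -9/760


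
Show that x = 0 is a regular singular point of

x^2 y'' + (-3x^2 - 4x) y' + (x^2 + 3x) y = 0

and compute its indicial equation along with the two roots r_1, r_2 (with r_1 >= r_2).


Divide by x^2 to reach normal form y'' + P_1(x) y' + P_2(x) y = 0 with P_1(x) = -3 - 4/x and P_2(x) = 1 + 3/x.
x = 0 is a singular point because the y'-coefficient -3 - 4/x has a pole at x = 0 and the y-coefficient 1 + 3/x has a pole at x = 0.
It is a regular singular point because x P_1(x) = p(x) = -3x - 4 and x^2 P_2(x) = q(x) = x^2 + 3x are polynomials, hence analytic at x = 0.
p(0) = -4,  q(0) = 0.
Indicial equation: r(r-1) + p(0) r + q(0) = 0, i.e. r^2 + (p(0) - 1) r + q(0) = 0, i.e. r^2 - 5 r = 0.
Discriminant: (-5)^2 - 4(0) = 25, so r = (5 ± 5)/2.
Solving: r_1 = 5, r_2 = 0.

indicial: r^2 - 5 r = 0; roots r_1 = 5, r_2 = 0


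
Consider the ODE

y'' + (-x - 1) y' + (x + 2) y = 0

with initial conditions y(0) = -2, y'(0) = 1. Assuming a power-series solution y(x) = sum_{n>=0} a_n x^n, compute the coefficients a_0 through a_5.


Ansatz: y(x) = sum_{n>=0} a_n x^n, so y'(x) = sum_{n>=1} n a_n x^(n-1) and y''(x) = sum_{n>=2} n(n-1) a_n x^(n-2).
Substitute into P(x) y'' + Q(x) y' + R(x) y = 0 with P(x) = 1, Q(x) = -x - 1, R(x) = x + 2, and match powers of x.
Initial conditions: a_0 = -2, a_1 = 1.
Setting the coefficient of each power of x to zero and solving order by order (substituting the coefficients already found):
  x^0: 2 a_2 - a_1 + 2 a_0 = 0  ->  2 a_2 = a_1 - 2 a_0 = 5  ->  a_2 = 5/2
  x^1: 6 a_3 - 2 a_2 + a_1 + a_0 = 0  ->  6 a_3 = 2 a_2 - a_1 - a_0 = 6  ->  a_3 = 1
  x^2: 12 a_4 - 3 a_3 + a_1 = 0  ->  12 a_4 = 3 a_3 - a_1 = 2  ->  a_4 = 1/6
  x^3: 20 a_5 - 4 a_4 - a_3 + a_2 = 0  ->  20 a_5 = 4 a_4 + a_3 - a_2 = -5/6  ->  a_5 = -1/24
Truncated series: y(x) = -2 + x + (5/2) x^2 + x^3 + (1/6) x^4 - (1/24) x^5 + O(x^6).

a_0 = -2; a_1 = 1; a_2 = 5/2; a_3 = 1; a_4 = 1/6; a_5 = -1/24


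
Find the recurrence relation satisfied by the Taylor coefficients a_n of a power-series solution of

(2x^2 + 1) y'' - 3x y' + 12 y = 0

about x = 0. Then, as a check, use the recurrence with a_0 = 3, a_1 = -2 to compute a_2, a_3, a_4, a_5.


Substitute y = sum_n a_n x^n.
(1 + 2 x^2) y'' contributes (n+2)(n+1) a_{n+2} + 2 n(n-1) a_n at x^n.
-3 x y'(x) contributes -3 n a_n at x^n.
12 y(x) contributes 12 a_n at x^n.
Matching x^n: (n+2)(n+1) a_{n+2} + (2 n(n-1) - 3 n + 12) a_n = 0.
Thus a_{n+2} = (-2 n(n-1) + 3 n - 12) / ((n+1)(n+2)) * a_n.

Check with a_0 = 3, a_1 = -2 (apply the recurrence for n = 0, 1, 2, 3): a_0 = 3, a_1 = -2, a_2 = -18, a_3 = 3, a_4 = 15, a_5 = -9/4.

a_(n+2) = (-2 n(n-1) + 3 n - 12) / ((n+1)(n+2)) * a_n; check: a_0 = 3, a_1 = -2, a_2 = -18, a_3 = 3, a_4 = 15, a_5 = -9/4


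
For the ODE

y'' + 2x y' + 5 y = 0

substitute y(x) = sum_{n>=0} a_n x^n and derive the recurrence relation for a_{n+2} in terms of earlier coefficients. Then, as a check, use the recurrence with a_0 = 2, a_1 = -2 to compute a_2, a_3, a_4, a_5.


Substitute y = sum_n a_n x^n.
y''(x) has coefficient (n+2)(n+1) a_{n+2} at x^n;
2 x y'(x) has coefficient 2 n a_n at x^n (shift);
5 y(x) has coefficient 5 a_n at x^n.
Matching x^n: (n+2)(n+1) a_{n+2} + (2n + 5) a_n = 0.
Thus a_{n+2} = (-2n - 5) / ((n+1)(n+2)) * a_n.

Check with a_0 = 2, a_1 = -2 (apply the recurrence for n = 0, 1, 2, 3): a_0 = 2, a_1 = -2, a_2 = -5, a_3 = 7/3, a_4 = 15/4, a_5 = -77/60.

a_(n+2) = (-2n - 5) / ((n+1)(n+2)) * a_n; check: a_0 = 2, a_1 = -2, a_2 = -5, a_3 = 7/3, a_4 = 15/4, a_5 = -77/60


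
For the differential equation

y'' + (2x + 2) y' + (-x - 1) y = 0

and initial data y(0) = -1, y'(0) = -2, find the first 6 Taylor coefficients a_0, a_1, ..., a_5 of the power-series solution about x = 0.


Ansatz: y(x) = sum_{n>=0} a_n x^n, so y'(x) = sum_{n>=1} n a_n x^(n-1) and y''(x) = sum_{n>=2} n(n-1) a_n x^(n-2).
Substitute into P(x) y'' + Q(x) y' + R(x) y = 0 with P(x) = 1, Q(x) = 2x + 2, R(x) = -x - 1, and match powers of x.
Initial conditions: a_0 = -1, a_1 = -2.
Setting the coefficient of each power of x to zero and solving order by order (substituting the coefficients already found):
  x^0: 2 a_2 + 2 a_1 - a_0 = 0  ->  2 a_2 = -2 a_1 + a_0 = 3  ->  a_2 = 3/2
  x^1: 6 a_3 + 4 a_2 + a_1 - a_0 = 0  ->  6 a_3 = -4 a_2 - a_1 + a_0 = -5  ->  a_3 = -5/6
  x^2: 12 a_4 + 6 a_3 + 3 a_2 - a_1 = 0  ->  12 a_4 = -6 a_3 - 3 a_2 + a_1 = -3/2  ->  a_4 = -1/8
  x^3: 20 a_5 + 8 a_4 + 5 a_3 - a_2 = 0  ->  20 a_5 = -8 a_4 - 5 a_3 + a_2 = 20/3  ->  a_5 = 1/3
Truncated series: y(x) = -1 - 2 x + (3/2) x^2 - (5/6) x^3 - (1/8) x^4 + (1/3) x^5 + O(x^6).

a_0 = -1; a_1 = -2; a_2 = 3/2; a_3 = -5/6; a_4 = -1/8; a_5 = 1/3


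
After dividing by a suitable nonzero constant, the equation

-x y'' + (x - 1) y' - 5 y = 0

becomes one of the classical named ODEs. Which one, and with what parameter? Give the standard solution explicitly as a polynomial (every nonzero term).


All three coefficients share the factor -1; dividing through by -1 gives  x y'' + (1 - x) y' + 5 y = 0.
This matches the Laguerre equation x y'' + (1 - x) y' + n y = 0 with n = 5; the polynomial solution is L_5(x).
With y = sum_k a_k x^k, matching x^k gives (k+1)k a_{k+1} + (k+1) a_{k+1} - k a_k + n a_k = 0, i.e. (k+1)^2 a_{k+1} = (k - n) a_k = (k - 5) a_k. The right side vanishes at k = 5, so the series terminates at degree 5.
Standard normalization L_n(0) = 1 gives a_0 = 1. Work upward with a_{k+1} = (k - 5) a_k / (k+1)^2:
  a_1 = (0 - 5)(1) / 1^2 = -5/1 = -5
  a_2 = (1 - 5)(-5) / 2^2 = 20/4 = 5
  a_3 = (2 - 5)(5) / 3^2 = -15/9 = -5/3
  a_4 = (3 - 5)(-5/3) / 4^2 = (10/3)/16 = 5/24
  a_5 = (4 - 5)(5/24) / 5^2 = (-5/24)/25 = -1/120
Hence L_5(x) = -x^5/120 + 5 x^4/24 - 5 x^3/3 + 5 x^2 - 5 x + 1.

L_5(x); series = -x^5/120 + 5 x^4/24 - 5 x^3/3 + 5 x^2 - 5 x + 1


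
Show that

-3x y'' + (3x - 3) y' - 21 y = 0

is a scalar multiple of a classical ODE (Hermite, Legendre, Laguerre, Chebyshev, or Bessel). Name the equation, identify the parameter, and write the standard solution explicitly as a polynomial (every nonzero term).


All three coefficients share the factor -3; dividing through by -3 gives  x y'' + (1 - x) y' + 7 y = 0.
This matches the Laguerre equation x y'' + (1 - x) y' + n y = 0 with n = 7; the polynomial solution is L_7(x).
With y = sum_k a_k x^k, matching x^k gives (k+1)k a_{k+1} + (k+1) a_{k+1} - k a_k + n a_k = 0, i.e. (k+1)^2 a_{k+1} = (k - n) a_k = (k - 7) a_k. The right side vanishes at k = 7, so the series terminates at degree 7.
Standard normalization L_n(0) = 1 gives a_0 = 1. Work upward with a_{k+1} = (k - 7) a_k / (k+1)^2:
  a_1 = (0 - 7)(1) / 1^2 = -7/1 = -7
  a_2 = (1 - 7)(-7) / 2^2 = 42/4 = 21/2
  a_3 = (2 - 7)(21/2) / 3^2 = (-105/2)/9 = -35/6
  a_4 = (3 - 7)(-35/6) / 4^2 = (70/3)/16 = 35/24
  a_5 = (4 - 7)(35/24) / 5^2 = (-35/8)/25 = -7/40
  a_6 = (5 - 7)(-7/40) / 6^2 = (7/20)/36 = 7/720
  a_7 = (6 - 7)(7/720) / 7^2 = (-7/720)/49 = -1/5040
Hence L_7(x) = -x^7/5040 + 7 x^6/720 - 7 x^5/40 + 35 x^4/24 - 35 x^3/6 + 21 x^2/2 - 7 x + 1.

L_7(x); series = -x^7/5040 + 7 x^6/720 - 7 x^5/40 + 35 x^4/24 - 35 x^3/6 + 21 x^2/2 - 7 x + 1


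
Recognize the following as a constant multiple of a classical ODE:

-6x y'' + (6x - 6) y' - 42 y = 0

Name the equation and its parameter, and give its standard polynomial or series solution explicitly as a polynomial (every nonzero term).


All three coefficients share the factor -6; dividing through by -6 gives  x y'' + (1 - x) y' + 7 y = 0.
This matches the Laguerre equation x y'' + (1 - x) y' + n y = 0 with n = 7; the polynomial solution is L_7(x).
With y = sum_k a_k x^k, matching x^k gives (k+1)k a_{k+1} + (k+1) a_{k+1} - k a_k + n a_k = 0, i.e. (k+1)^2 a_{k+1} = (k - n) a_k = (k - 7) a_k. The right side vanishes at k = 7, so the series terminates at degree 7.
Standard normalization L_n(0) = 1 gives a_0 = 1. Work upward with a_{k+1} = (k - 7) a_k / (k+1)^2:
  a_1 = (0 - 7)(1) / 1^2 = -7/1 = -7
  a_2 = (1 - 7)(-7) / 2^2 = 42/4 = 21/2
  a_3 = (2 - 7)(21/2) / 3^2 = (-105/2)/9 = -35/6
  a_4 = (3 - 7)(-35/6) / 4^2 = (70/3)/16 = 35/24
  a_5 = (4 - 7)(35/24) / 5^2 = (-35/8)/25 = -7/40
  a_6 = (5 - 7)(-7/40) / 6^2 = (7/20)/36 = 7/720
  a_7 = (6 - 7)(7/720) / 7^2 = (-7/720)/49 = -1/5040
Hence L_7(x) = -x^7/5040 + 7 x^6/720 - 7 x^5/40 + 35 x^4/24 - 35 x^3/6 + 21 x^2/2 - 7 x + 1.

L_7(x); series = -x^7/5040 + 7 x^6/720 - 7 x^5/40 + 35 x^4/24 - 35 x^3/6 + 21 x^2/2 - 7 x + 1


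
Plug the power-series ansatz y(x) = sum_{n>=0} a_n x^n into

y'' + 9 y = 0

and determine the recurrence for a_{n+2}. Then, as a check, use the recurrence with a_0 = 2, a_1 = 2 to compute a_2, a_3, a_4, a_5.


Substitute y = sum_n a_n x^n into y'' + (const) y = 0.
y''(x) = sum_{n>=0} (n+2)(n+1) a_{n+2} x^n.
The ODE becomes sum_n [(n+2)(n+1) a_{n+2} + 9 a_n] x^n = 0.
Setting each coefficient to zero gives the recurrence:
  (n+2)(n+1) a_{n+2} + 9 a_n = 0,
  a_{n+2} = -9 / ((n+1)(n+2)) a_n.

Check with a_0 = 2, a_1 = 2 (apply the recurrence for n = 0, 1, 2, 3): a_0 = 2, a_1 = 2, a_2 = -9, a_3 = -3, a_4 = 27/4, a_5 = 27/20.

a_{n+2} = -9/((n+1)(n+2)) * a_n; check: a_0 = 2, a_1 = 2, a_2 = -9, a_3 = -3, a_4 = 27/4, a_5 = 27/20


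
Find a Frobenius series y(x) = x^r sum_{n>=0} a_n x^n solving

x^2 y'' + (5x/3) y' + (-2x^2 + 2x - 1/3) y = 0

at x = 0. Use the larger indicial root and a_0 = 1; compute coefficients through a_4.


Write in Frobenius form y'' + (p(x)/x) y' + (q(x)/x^2) y = 0:
  p(x) = 5/3,  q(x) = -2x^2 + 2x - 1/3.
Indicial equation: r(r-1) + (5/3) r + (-1/3) = 0 -> roots r_1 = 1/3, r_2 = -1.
Take r = r_1 = 1/3. Let y(x) = x^r sum_{n>=0} a_n x^n with a_0 = 1.
Substitute y = x^r sum a_n x^n and match x^{r+n}. The recurrence is
  D(n) a_n + 2 a_{n-1} - 2 a_{n-2} = 0,  where D(n) = (r+n)(r+n-1) + (5/3)(r+n) + (-1/3).
  a_n = [-2 a_{n-1} + 2 a_{n-2}] / D(n).
Since the indicial polynomial factors as (r - r_1)(r - r_2), D(n) = (r_1 + n - r_1)(r_1 + n - r_2) = n(n + 4/3).
Evaluating step by step (a_0 = 1):
  n = 1: D(1) = 1(1 + 4/3) = 7/3; numerator = -2(1) = -2; a_1 = (-2)/(7/3) = -6/7
  n = 2: D(2) = 2(2 + 4/3) = 20/3; numerator = -2(-6/7) + 2(1) = 26/7; a_2 = (26/7)/(20/3) = 39/70
  n = 3: D(3) = 3(3 + 4/3) = 13; numerator = -2(39/70) + 2(-6/7) = -99/35; a_3 = (-99/35)/(13) = -99/455
  n = 4: D(4) = 4(4 + 4/3) = 64/3; numerator = -2(-99/455) + 2(39/70) = 141/91; a_4 = (141/91)/(64/3) = 423/5824

r = 1/3; a_0 = 1; a_1 = -6/7; a_2 = 39/70; a_3 = -99/455; a_4 = 423/5824


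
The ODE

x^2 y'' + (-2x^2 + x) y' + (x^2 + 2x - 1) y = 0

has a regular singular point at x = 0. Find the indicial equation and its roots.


Divide by x^2 to reach normal form y'' + P_1(x) y' + P_2(x) y = 0 with P_1(x) = -2 + 1/x and P_2(x) = 1 + 2/x - 1/x^2.
x = 0 is a singular point because the y'-coefficient -2 + 1/x has a pole at x = 0 and the y-coefficient 1 + 2/x - 1/x^2 has a pole at x = 0.
It is a regular singular point because x P_1(x) = p(x) = 1 - 2x and x^2 P_2(x) = q(x) = x^2 + 2x - 1 are polynomials, hence analytic at x = 0.
p(0) = 1,  q(0) = -1.
Indicial equation: r(r-1) + p(0) r + q(0) = 0, i.e. r^2 + (p(0) - 1) r + q(0) = 0, i.e. r^2 - 1 = 0.
Discriminant: (0)^2 - 4(-1) = 4, so r = (0 ± 2)/2.
Solving: r_1 = 1, r_2 = -1.

indicial: r^2 - 1 = 0; roots r_1 = 1, r_2 = -1


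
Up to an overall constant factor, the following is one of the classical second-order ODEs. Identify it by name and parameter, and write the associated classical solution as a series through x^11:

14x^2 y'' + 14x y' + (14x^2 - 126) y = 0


All three coefficients share the factor 14; dividing through by 14 gives  x^2 y'' + x y' + (x^2 - 9) y = 0.
This matches the Bessel equation x^2 y'' + x y' + (x^2 - nu^2) y = 0 with nu^2 = 9, so nu = 3; the solution bounded at x = 0 is J_3(x).
Frobenius at x = 0: indicial roots ±nu; for r = nu the recurrence k(k + 2nu) c_k = -c_{k-2} gives the standard series J_nu(x) = sum_{k>=0} (-1)^k / (k! (k+nu)!) (x/2)^(2k+nu). Evaluate the first 5 terms:
  k = 0: (-1)^0 / (0! * 3! * 2^3) x^3 = 1/(1*6*8) x^3 = (1/48) x^3
  k = 1: (-1)^1 / (1! * 4! * 2^5) x^5 = -1/(1*24*32) x^5 = (-1/768) x^5
  k = 2: (-1)^2 / (2! * 5! * 2^7) x^7 = 1/(2*120*128) x^7 = (1/30720) x^7
  k = 3: (-1)^3 / (3! * 6! * 2^9) x^9 = -1/(6*720*512) x^9 = (-1/2211840) x^9
  k = 4: (-1)^4 / (4! * 7! * 2^11) x^11 = 1/(24*5040*2048) x^11 = (1/247726080) x^11
Hence J_3(x) = x^11/247726080 - x^9/2211840 + x^7/30720 - x^5/768 + x^3/48 + ....

J_3(x); series = x^11/247726080 - x^9/2211840 + x^7/30720 - x^5/768 + x^3/48


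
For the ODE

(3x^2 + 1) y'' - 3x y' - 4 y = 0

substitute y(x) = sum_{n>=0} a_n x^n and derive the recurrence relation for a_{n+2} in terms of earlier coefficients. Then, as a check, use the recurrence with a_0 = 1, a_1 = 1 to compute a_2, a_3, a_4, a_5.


Substitute y = sum_n a_n x^n.
(1 + 3 x^2) y'' contributes (n+2)(n+1) a_{n+2} + 3 n(n-1) a_n at x^n.
-3 x y'(x) contributes -3 n a_n at x^n.
-4 y(x) contributes -4 a_n at x^n.
Matching x^n: (n+2)(n+1) a_{n+2} + (3 n(n-1) - 3 n - 4) a_n = 0.
Thus a_{n+2} = (-3 n(n-1) + 3 n + 4) / ((n+1)(n+2)) * a_n.

Check with a_0 = 1, a_1 = 1 (apply the recurrence for n = 0, 1, 2, 3): a_0 = 1, a_1 = 1, a_2 = 2, a_3 = 7/6, a_4 = 2/3, a_5 = -7/24.

a_(n+2) = (-3 n(n-1) + 3 n + 4) / ((n+1)(n+2)) * a_n; check: a_0 = 1, a_1 = 1, a_2 = 2, a_3 = 7/6, a_4 = 2/3, a_5 = -7/24


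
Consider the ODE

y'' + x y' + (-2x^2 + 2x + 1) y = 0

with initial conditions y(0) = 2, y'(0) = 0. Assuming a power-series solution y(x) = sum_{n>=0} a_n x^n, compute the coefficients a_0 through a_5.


Ansatz: y(x) = sum_{n>=0} a_n x^n, so y'(x) = sum_{n>=1} n a_n x^(n-1) and y''(x) = sum_{n>=2} n(n-1) a_n x^(n-2).
Substitute into P(x) y'' + Q(x) y' + R(x) y = 0 with P(x) = 1, Q(x) = x, R(x) = -2x^2 + 2x + 1, and match powers of x.
Initial conditions: a_0 = 2, a_1 = 0.
Setting the coefficient of each power of x to zero and solving order by order (substituting the coefficients already found):
  x^0: 2 a_2 + a_0 = 0  ->  2 a_2 = -a_0 = -2  ->  a_2 = -1
  x^1: 6 a_3 + 2 a_1 + 2 a_0 = 0  ->  6 a_3 = -2 a_1 - 2 a_0 = -4  ->  a_3 = -2/3
  x^2: 12 a_4 + 3 a_2 + 2 a_1 - 2 a_0 = 0  ->  12 a_4 = -3 a_2 - 2 a_1 + 2 a_0 = 7  ->  a_4 = 7/12
  x^3: 20 a_5 + 4 a_3 + 2 a_2 - 2 a_1 = 0  ->  20 a_5 = -4 a_3 - 2 a_2 + 2 a_1 = 14/3  ->  a_5 = 7/30
Truncated series: y(x) = 2 - x^2 - (2/3) x^3 + (7/12) x^4 + (7/30) x^5 + O(x^6).

a_0 = 2; a_1 = 0; a_2 = -1; a_3 = -2/3; a_4 = 7/12; a_5 = 7/30


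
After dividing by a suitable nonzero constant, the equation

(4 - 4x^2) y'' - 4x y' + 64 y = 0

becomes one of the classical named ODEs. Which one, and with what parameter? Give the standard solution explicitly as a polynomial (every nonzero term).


All three coefficients share the factor 4; dividing through by 4 gives  (1 - x^2) y'' - x y' + 16 y = 0.
This matches the Chebyshev equation (1 - x^2) y'' - x y' + n^2 y = 0 (note the -x y' term, not -2x y') with n^2 = 16, so n = 4; the polynomial solution is T_4(x).
With y = sum_k a_k x^k, matching x^k gives (k+2)(k+1) a_{k+2} = (k^2 - n^2) a_k = (k - 4)(k + 4) a_k. The right side vanishes at k = 4, so the series with the parity of 4 terminates at degree 4.
Standard normalization: leading coefficient of T_n is 2^(n-1), so a_4 = 2^3 = 8. Work downward with a_k = (k+1)(k+2) a_{k+2} / ((k - 4)(k + 4)):
  a_2 = (3)(4)(8) / ((2 - 4)(2 + 4)) = 96/(-12) = -8
  a_0 = (1)(2)(-8) / ((0 - 4)(0 + 4)) = -16/(-16) = 1
Hence T_4(x) = 8 x^4 - 8 x^2 + 1.

T_4(x); series = 8 x^4 - 8 x^2 + 1


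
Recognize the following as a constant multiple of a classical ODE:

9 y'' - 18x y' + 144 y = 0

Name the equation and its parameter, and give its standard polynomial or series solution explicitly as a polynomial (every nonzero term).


All three coefficients share the factor 9; dividing through by 9 gives  y'' - 2x y' + 16 y = 0.
This matches the Hermite equation y'' - 2x y' + 2n y = 0 with 2n = 16, so n = 8; the polynomial solution is H_8(x).
With y = sum_k a_k x^k, matching x^k gives (k+2)(k+1) a_{k+2} = 2(k - n) a_k = 2(k - 8) a_k. The right side vanishes at k = 8, so the series with the parity of 8 terminates at degree 8.
Standard normalization: leading coefficient of H_n is 2^n, so a_8 = 2^8 = 256. Work downward with a_k = (k+1)(k+2) a_{k+2} / (2(k - n)):
  a_6 = (7)(8)(256) / (2(6 - 8)) = 14336/(-4) = -3584
  a_4 = (5)(6)(-3584) / (2(4 - 8)) = -107520/(-8) = 13440
  a_2 = (3)(4)(13440) / (2(2 - 8)) = 161280/(-12) = -13440
  a_0 = (1)(2)(-13440) / (2(0 - 8)) = -26880/(-16) = 1680
Hence H_8(x) = 256 x^8 - 3584 x^6 + 13440 x^4 - 13440 x^2 + 1680.

H_8(x); series = 256 x^8 - 3584 x^6 + 13440 x^4 - 13440 x^2 + 1680


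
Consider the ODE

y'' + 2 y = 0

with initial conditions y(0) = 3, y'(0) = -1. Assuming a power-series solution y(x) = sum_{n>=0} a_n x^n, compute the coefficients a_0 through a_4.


Ansatz: y(x) = sum_{n>=0} a_n x^n, so y'(x) = sum_{n>=1} n a_n x^(n-1) and y''(x) = sum_{n>=2} n(n-1) a_n x^(n-2).
Substitute into P(x) y'' + Q(x) y' + R(x) y = 0 with P(x) = 1, Q(x) = 0, R(x) = 2, and match powers of x.
Initial conditions: a_0 = 3, a_1 = -1.
Setting the coefficient of each power of x to zero and solving order by order (substituting the coefficients already found):
  x^0: 2 a_2 + 2 a_0 = 0  ->  2 a_2 = -2 a_0 = -6  ->  a_2 = -3
  x^1: 6 a_3 + 2 a_1 = 0  ->  6 a_3 = -2 a_1 = 2  ->  a_3 = 1/3
  x^2: 12 a_4 + 2 a_2 = 0  ->  12 a_4 = -2 a_2 = 6  ->  a_4 = 1/2
Truncated series: y(x) = 3 - x - 3 x^2 + (1/3) x^3 + (1/2) x^4 + O(x^5).

a_0 = 3; a_1 = -1; a_2 = -3; a_3 = 1/3; a_4 = 1/2


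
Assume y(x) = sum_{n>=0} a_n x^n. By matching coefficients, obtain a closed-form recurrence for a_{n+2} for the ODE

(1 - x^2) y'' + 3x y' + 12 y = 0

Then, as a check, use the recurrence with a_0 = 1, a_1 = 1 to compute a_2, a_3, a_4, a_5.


Substitute y = sum_n a_n x^n.
(1 - 1 x^2) y'' contributes (n+2)(n+1) a_{n+2} - n(n-1) a_n at x^n.
3 x y'(x) contributes 3 n a_n at x^n.
12 y(x) contributes 12 a_n at x^n.
Matching x^n: (n+2)(n+1) a_{n+2} + (-n(n-1) + 3 n + 12) a_n = 0.
Thus a_{n+2} = (n(n-1) - 3 n - 12) / ((n+1)(n+2)) * a_n.

Check with a_0 = 1, a_1 = 1 (apply the recurrence for n = 0, 1, 2, 3): a_0 = 1, a_1 = 1, a_2 = -6, a_3 = -5/2, a_4 = 8, a_5 = 15/8.

a_(n+2) = (n(n-1) - 3 n - 12) / ((n+1)(n+2)) * a_n; check: a_0 = 1, a_1 = 1, a_2 = -6, a_3 = -5/2, a_4 = 8, a_5 = 15/8


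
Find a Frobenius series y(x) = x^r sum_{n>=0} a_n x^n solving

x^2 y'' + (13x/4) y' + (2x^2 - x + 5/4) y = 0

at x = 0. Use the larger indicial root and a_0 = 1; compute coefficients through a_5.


Write in Frobenius form y'' + (p(x)/x) y' + (q(x)/x^2) y = 0:
  p(x) = 13/4,  q(x) = 2x^2 - x + 5/4.
Indicial equation: r(r-1) + (13/4) r + (5/4) = 0 -> roots r_1 = -1, r_2 = -5/4.
Take r = r_1 = -1. Let y(x) = x^r sum_{n>=0} a_n x^n with a_0 = 1.
Substitute y = x^r sum a_n x^n and match x^{r+n}. The recurrence is
  D(n) a_n - 1 a_{n-1} + 2 a_{n-2} = 0,  where D(n) = (r+n)(r+n-1) + (13/4)(r+n) + (5/4).
  a_n = [1 a_{n-1} - 2 a_{n-2}] / D(n).
Since the indicial polynomial factors as (r - r_1)(r - r_2), D(n) = (r_1 + n - r_1)(r_1 + n - r_2) = n(n + 1/4).
Evaluating step by step (a_0 = 1):
  n = 1: D(1) = 1(1 + 1/4) = 5/4; numerator = 1(1) = 1; a_1 = (1)/(5/4) = 4/5
  n = 2: D(2) = 2(2 + 1/4) = 9/2; numerator = 1(4/5) - 2(1) = -6/5; a_2 = (-6/5)/(9/2) = -4/15
  n = 3: D(3) = 3(3 + 1/4) = 39/4; numerator = 1(-4/15) - 2(4/5) = -28/15; a_3 = (-28/15)/(39/4) = -112/585
  n = 4: D(4) = 4(4 + 1/4) = 17; numerator = 1(-112/585) - 2(-4/15) = 40/117; a_4 = (40/117)/(17) = 40/1989
  n = 5: D(5) = 5(5 + 1/4) = 105/4; numerator = 1(40/1989) - 2(-112/585) = 1336/3315; a_5 = (1336/3315)/(105/4) = 5344/348075

r = -1; a_0 = 1; a_1 = 4/5; a_2 = -4/15; a_3 = -112/585; a_4 = 40/1989; a_5 = 5344/348075


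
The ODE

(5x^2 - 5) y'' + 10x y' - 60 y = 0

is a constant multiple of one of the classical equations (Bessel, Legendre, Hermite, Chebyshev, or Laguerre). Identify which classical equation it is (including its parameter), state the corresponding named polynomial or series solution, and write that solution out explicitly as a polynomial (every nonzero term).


All three coefficients share the factor -5; dividing through by -5 gives  (1 - x^2) y'' - 2x y' + 12 y = 0.
This matches the Legendre equation (1 - x^2) y'' - 2x y' + n(n+1) y = 0 (note the -2x y' term) with n(n+1) = 12, so n = 3; the polynomial solution is P_3(x).
With y = sum_k a_k x^k, matching x^k gives (k+2)(k+1) a_{k+2} = [k(k+1) - n(n+1)] a_k = (k - 3)(k + 4) a_k. The right side vanishes at k = 3, so the series with the parity of 3 terminates at degree 3.
Standard normalization (P_n(1) = 1): leading coefficient (2n)!/(2^n (n!)^2) = 720/(8*36) = 5/2, so a_3 = 5/2. Work downward with a_k = (k+1)(k+2) a_{k+2} / ((k - 3)(k + 4)):
  a_1 = (2)(3)(5/2) / ((1 - 3)(1 + 4)) = 15/(-10) = -3/2
Hence P_3(x) = 5 x^3/2 - 3 x/2.

P_3(x); series = 5 x^3/2 - 3 x/2


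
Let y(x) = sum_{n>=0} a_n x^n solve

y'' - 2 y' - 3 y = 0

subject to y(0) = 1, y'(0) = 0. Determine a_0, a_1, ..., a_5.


Ansatz: y(x) = sum_{n>=0} a_n x^n, so y'(x) = sum_{n>=1} n a_n x^(n-1) and y''(x) = sum_{n>=2} n(n-1) a_n x^(n-2).
Substitute into P(x) y'' + Q(x) y' + R(x) y = 0 with P(x) = 1, Q(x) = -2, R(x) = -3, and match powers of x.
Initial conditions: a_0 = 1, a_1 = 0.
Setting the coefficient of each power of x to zero and solving order by order (substituting the coefficients already found):
  x^0: 2 a_2 - 2 a_1 - 3 a_0 = 0  ->  2 a_2 = 2 a_1 + 3 a_0 = 3  ->  a_2 = 3/2
  x^1: 6 a_3 - 4 a_2 - 3 a_1 = 0  ->  6 a_3 = 4 a_2 + 3 a_1 = 6  ->  a_3 = 1
  x^2: 12 a_4 - 6 a_3 - 3 a_2 = 0  ->  12 a_4 = 6 a_3 + 3 a_2 = 21/2  ->  a_4 = 7/8
  x^3: 20 a_5 - 8 a_4 - 3 a_3 = 0  ->  20 a_5 = 8 a_4 + 3 a_3 = 10  ->  a_5 = 1/2
Truncated series: y(x) = 1 + (3/2) x^2 + x^3 + (7/8) x^4 + (1/2) x^5 + O(x^6).

a_0 = 1; a_1 = 0; a_2 = 3/2; a_3 = 1; a_4 = 7/8; a_5 = 1/2


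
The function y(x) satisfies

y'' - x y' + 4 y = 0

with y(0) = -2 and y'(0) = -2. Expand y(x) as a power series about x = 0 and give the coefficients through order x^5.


Ansatz: y(x) = sum_{n>=0} a_n x^n, so y'(x) = sum_{n>=1} n a_n x^(n-1) and y''(x) = sum_{n>=2} n(n-1) a_n x^(n-2).
Substitute into P(x) y'' + Q(x) y' + R(x) y = 0 with P(x) = 1, Q(x) = -x, R(x) = 4, and match powers of x.
Initial conditions: a_0 = -2, a_1 = -2.
Setting the coefficient of each power of x to zero and solving order by order (substituting the coefficients already found):
  x^0: 2 a_2 + 4 a_0 = 0  ->  2 a_2 = -4 a_0 = 8  ->  a_2 = 4
  x^1: 6 a_3 + 3 a_1 = 0  ->  6 a_3 = -3 a_1 = 6  ->  a_3 = 1
  x^2: 12 a_4 + 2 a_2 = 0  ->  12 a_4 = -2 a_2 = -8  ->  a_4 = -2/3
  x^3: 20 a_5 + a_3 = 0  ->  20 a_5 = -a_3 = -1  ->  a_5 = -1/20
Truncated series: y(x) = -2 - 2 x + 4 x^2 + x^3 - (2/3) x^4 - (1/20) x^5 + O(x^6).

a_0 = -2; a_1 = -2; a_2 = 4; a_3 = 1; a_4 = -2/3; a_5 = -1/20


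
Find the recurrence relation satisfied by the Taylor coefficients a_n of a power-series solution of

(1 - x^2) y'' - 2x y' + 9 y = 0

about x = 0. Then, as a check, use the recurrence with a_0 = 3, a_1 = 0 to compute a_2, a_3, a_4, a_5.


Substitute y = sum_n a_n x^n.
(1 - 1 x^2) y'' contributes (n+2)(n+1) a_{n+2} - n(n-1) a_n at x^n.
-2 x y'(x) contributes -2 n a_n at x^n.
9 y(x) contributes 9 a_n at x^n.
Matching x^n: (n+2)(n+1) a_{n+2} + (-n(n-1) - 2 n + 9) a_n = 0.
Thus a_{n+2} = (n(n-1) + 2 n - 9) / ((n+1)(n+2)) * a_n.

Check with a_0 = 3, a_1 = 0 (apply the recurrence for n = 0, 1, 2, 3): a_0 = 3, a_1 = 0, a_2 = -27/2, a_3 = 0, a_4 = 27/8, a_5 = 0.

a_(n+2) = (n(n-1) + 2 n - 9) / ((n+1)(n+2)) * a_n; check: a_0 = 3, a_1 = 0, a_2 = -27/2, a_3 = 0, a_4 = 27/8, a_5 = 0


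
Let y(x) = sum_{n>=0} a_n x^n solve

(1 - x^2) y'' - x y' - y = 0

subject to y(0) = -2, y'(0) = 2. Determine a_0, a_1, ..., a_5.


Ansatz: y(x) = sum_{n>=0} a_n x^n, so y'(x) = sum_{n>=1} n a_n x^(n-1) and y''(x) = sum_{n>=2} n(n-1) a_n x^(n-2).
Substitute into P(x) y'' + Q(x) y' + R(x) y = 0 with P(x) = 1 - x^2, Q(x) = -x, R(x) = -1, and match powers of x.
Initial conditions: a_0 = -2, a_1 = 2.
Setting the coefficient of each power of x to zero and solving order by order (substituting the coefficients already found):
  x^0: 2 a_2 - a_0 = 0  ->  2 a_2 = a_0 = -2  ->  a_2 = -1
  x^1: 6 a_3 - 2 a_1 = 0  ->  6 a_3 = 2 a_1 = 4  ->  a_3 = 2/3
  x^2: 12 a_4 - 5 a_2 = 0  ->  12 a_4 = 5 a_2 = -5  ->  a_4 = -5/12
  x^3: 20 a_5 - 10 a_3 = 0  ->  20 a_5 = 10 a_3 = 20/3  ->  a_5 = 1/3
Truncated series: y(x) = -2 + 2 x - x^2 + (2/3) x^3 - (5/12) x^4 + (1/3) x^5 + O(x^6).

a_0 = -2; a_1 = 2; a_2 = -1; a_3 = 2/3; a_4 = -5/12; a_5 = 1/3


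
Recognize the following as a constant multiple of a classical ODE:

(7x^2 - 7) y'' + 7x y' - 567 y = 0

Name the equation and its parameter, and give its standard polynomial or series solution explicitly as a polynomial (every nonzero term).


All three coefficients share the factor -7; dividing through by -7 gives  (1 - x^2) y'' - x y' + 81 y = 0.
This matches the Chebyshev equation (1 - x^2) y'' - x y' + n^2 y = 0 (note the -x y' term, not -2x y') with n^2 = 81, so n = 9; the polynomial solution is T_9(x).
With y = sum_k a_k x^k, matching x^k gives (k+2)(k+1) a_{k+2} = (k^2 - n^2) a_k = (k - 9)(k + 9) a_k. The right side vanishes at k = 9, so the series with the parity of 9 terminates at degree 9.
Standard normalization: leading coefficient of T_n is 2^(n-1), so a_9 = 2^8 = 256. Work downward with a_k = (k+1)(k+2) a_{k+2} / ((k - 9)(k + 9)):
  a_7 = (8)(9)(256) / ((7 - 9)(7 + 9)) = 18432/(-32) = -576
  a_5 = (6)(7)(-576) / ((5 - 9)(5 + 9)) = -24192/(-56) = 432
  a_3 = (4)(5)(432) / ((3 - 9)(3 + 9)) = 8640/(-72) = -120
  a_1 = (2)(3)(-120) / ((1 - 9)(1 + 9)) = -720/(-80) = 9
Hence T_9(x) = 256 x^9 - 576 x^7 + 432 x^5 - 120 x^3 + 9 x.

T_9(x); series = 256 x^9 - 576 x^7 + 432 x^5 - 120 x^3 + 9 x


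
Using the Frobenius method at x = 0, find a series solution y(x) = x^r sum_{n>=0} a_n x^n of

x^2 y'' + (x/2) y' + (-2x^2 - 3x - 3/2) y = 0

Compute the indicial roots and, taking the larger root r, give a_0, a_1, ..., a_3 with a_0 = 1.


Write in Frobenius form y'' + (p(x)/x) y' + (q(x)/x^2) y = 0:
  p(x) = 1/2,  q(x) = -2x^2 - 3x - 3/2.
Indicial equation: r(r-1) + (1/2) r + (-3/2) = 0 -> roots r_1 = 3/2, r_2 = -1.
Take r = r_1 = 3/2. Let y(x) = x^r sum_{n>=0} a_n x^n with a_0 = 1.
Substitute y = x^r sum a_n x^n and match x^{r+n}. The recurrence is
  D(n) a_n - 3 a_{n-1} - 2 a_{n-2} = 0,  where D(n) = (r+n)(r+n-1) + (1/2)(r+n) + (-3/2).
  a_n = [3 a_{n-1} + 2 a_{n-2}] / D(n).
Since the indicial polynomial factors as (r - r_1)(r - r_2), D(n) = (r_1 + n - r_1)(r_1 + n - r_2) = n(n + 5/2).
Evaluating step by step (a_0 = 1):
  n = 1: D(1) = 1(1 + 5/2) = 7/2; numerator = 3(1) = 3; a_1 = (3)/(7/2) = 6/7
  n = 2: D(2) = 2(2 + 5/2) = 9; numerator = 3(6/7) + 2(1) = 32/7; a_2 = (32/7)/(9) = 32/63
  n = 3: D(3) = 3(3 + 5/2) = 33/2; numerator = 3(32/63) + 2(6/7) = 68/21; a_3 = (68/21)/(33/2) = 136/693

r = 3/2; a_0 = 1; a_1 = 6/7; a_2 = 32/63; a_3 = 136/693
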